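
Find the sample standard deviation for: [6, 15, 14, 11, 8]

3.8341

Step 1: Compute the mean: 10.8
Step 2: Sum of squared deviations from the mean: 58.8
Step 3: Sample variance = 58.8 / 4 = 14.7
Step 4: Standard deviation = sqrt(14.7) = 3.8341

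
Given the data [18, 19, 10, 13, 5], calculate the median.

13

Step 1: Sort the data in ascending order: [5, 10, 13, 18, 19]
Step 2: The number of values is n = 5.
Step 3: Since n is odd, the median is the middle value at position 3: 13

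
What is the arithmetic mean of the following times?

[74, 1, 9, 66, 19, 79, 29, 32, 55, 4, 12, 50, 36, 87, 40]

39.5333

Step 1: Sum all values: 74 + 1 + 9 + 66 + 19 + 79 + 29 + 32 + 55 + 4 + 12 + 50 + 36 + 87 + 40 = 593
Step 2: Count the number of values: n = 15
Step 3: Mean = sum / n = 593 / 15 = 39.5333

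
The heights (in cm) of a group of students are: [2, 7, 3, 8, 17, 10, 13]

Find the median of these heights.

8

Step 1: Sort the data in ascending order: [2, 3, 7, 8, 10, 13, 17]
Step 2: The number of values is n = 7.
Step 3: Since n is odd, the median is the middle value at position 4: 8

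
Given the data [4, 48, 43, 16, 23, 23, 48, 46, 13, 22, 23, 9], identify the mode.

23

Step 1: Count the frequency of each value:
  4: appears 1 time(s)
  9: appears 1 time(s)
  13: appears 1 time(s)
  16: appears 1 time(s)
  22: appears 1 time(s)
  23: appears 3 time(s)
  43: appears 1 time(s)
  46: appears 1 time(s)
  48: appears 2 time(s)
Step 2: The value 23 appears most frequently (3 times).
Step 3: Mode = 23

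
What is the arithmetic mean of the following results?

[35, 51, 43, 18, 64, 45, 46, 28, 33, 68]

43.1

Step 1: Sum all values: 35 + 51 + 43 + 18 + 64 + 45 + 46 + 28 + 33 + 68 = 431
Step 2: Count the number of values: n = 10
Step 3: Mean = sum / n = 431 / 10 = 43.1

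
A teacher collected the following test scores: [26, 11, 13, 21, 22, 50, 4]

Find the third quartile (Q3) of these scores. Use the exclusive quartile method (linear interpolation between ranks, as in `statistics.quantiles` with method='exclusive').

26

Step 1: Sort the data: [4, 11, 13, 21, 22, 26, 50]
Step 2: n = 7
Step 3: Using the exclusive quartile method:
  Q1 = 11
  Q2 (median) = 21
  Q3 = 26
  IQR = Q3 - Q1 = 26 - 11 = 15
Step 4: Q3 = 26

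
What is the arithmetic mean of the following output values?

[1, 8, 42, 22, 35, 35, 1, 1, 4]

16.5556

Step 1: Sum all values: 1 + 8 + 42 + 22 + 35 + 35 + 1 + 1 + 4 = 149
Step 2: Count the number of values: n = 9
Step 3: Mean = sum / n = 149 / 9 = 16.5556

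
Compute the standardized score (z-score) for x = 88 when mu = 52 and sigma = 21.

1.7143

Step 1: Recall the z-score formula: z = (x - mu) / sigma
Step 2: Substitute values: z = (88 - 52) / 21
Step 3: z = 36 / 21 = 1.7143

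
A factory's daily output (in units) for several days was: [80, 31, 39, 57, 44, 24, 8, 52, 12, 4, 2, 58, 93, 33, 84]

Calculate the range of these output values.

91

Step 1: Identify the maximum value: max = 93
Step 2: Identify the minimum value: min = 2
Step 3: Range = max - min = 93 - 2 = 91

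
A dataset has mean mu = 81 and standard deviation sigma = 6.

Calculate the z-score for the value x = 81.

0

Step 1: Recall the z-score formula: z = (x - mu) / sigma
Step 2: Substitute values: z = (81 - 81) / 6
Step 3: z = 0 / 6 = 0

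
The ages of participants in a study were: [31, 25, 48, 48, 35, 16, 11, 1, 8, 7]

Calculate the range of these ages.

47

Step 1: Identify the maximum value: max = 48
Step 2: Identify the minimum value: min = 1
Step 3: Range = max - min = 48 - 1 = 47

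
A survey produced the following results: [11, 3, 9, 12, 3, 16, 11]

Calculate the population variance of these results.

19.6327

Step 1: Compute the mean: (11 + 3 + 9 + 12 + 3 + 16 + 11) / 7 = 9.2857
Step 2: Compute squared deviations from the mean:
  (11 - 9.2857)^2 = 2.9388
  (3 - 9.2857)^2 = 39.5102
  (9 - 9.2857)^2 = 0.0816
  (12 - 9.2857)^2 = 7.3673
  (3 - 9.2857)^2 = 39.5102
  (16 - 9.2857)^2 = 45.0816
  (11 - 9.2857)^2 = 2.9388
Step 3: Sum of squared deviations = 137.4286
Step 4: Population variance = 137.4286 / 7 = 19.6327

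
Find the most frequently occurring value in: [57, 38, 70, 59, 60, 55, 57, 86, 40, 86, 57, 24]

57

Step 1: Count the frequency of each value:
  24: appears 1 time(s)
  38: appears 1 time(s)
  40: appears 1 time(s)
  55: appears 1 time(s)
  57: appears 3 time(s)
  59: appears 1 time(s)
  60: appears 1 time(s)
  70: appears 1 time(s)
  86: appears 2 time(s)
Step 2: The value 57 appears most frequently (3 times).
Step 3: Mode = 57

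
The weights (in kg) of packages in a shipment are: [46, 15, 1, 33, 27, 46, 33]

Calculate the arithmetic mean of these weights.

28.7143

Step 1: Sum all values: 46 + 15 + 1 + 33 + 27 + 46 + 33 = 201
Step 2: Count the number of values: n = 7
Step 3: Mean = sum / n = 201 / 7 = 28.7143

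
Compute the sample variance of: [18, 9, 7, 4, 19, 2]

50.9667

Step 1: Compute the mean: (18 + 9 + 7 + 4 + 19 + 2) / 6 = 9.8333
Step 2: Compute squared deviations from the mean:
  (18 - 9.8333)^2 = 66.6944
  (9 - 9.8333)^2 = 0.6944
  (7 - 9.8333)^2 = 8.0278
  (4 - 9.8333)^2 = 34.0278
  (19 - 9.8333)^2 = 84.0278
  (2 - 9.8333)^2 = 61.3611
Step 3: Sum of squared deviations = 254.8333
Step 4: Sample variance = 254.8333 / 5 = 50.9667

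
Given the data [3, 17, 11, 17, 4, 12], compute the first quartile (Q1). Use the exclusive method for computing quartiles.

3.75

Step 1: Sort the data: [3, 4, 11, 12, 17, 17]
Step 2: n = 6
Step 3: Using the exclusive quartile method:
  Q1 = 3.75
  Q2 (median) = 11.5
  Q3 = 17
  IQR = Q3 - Q1 = 17 - 3.75 = 13.25
Step 4: Q1 = 3.75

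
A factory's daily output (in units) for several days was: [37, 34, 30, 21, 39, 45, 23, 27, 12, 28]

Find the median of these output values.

29

Step 1: Sort the data in ascending order: [12, 21, 23, 27, 28, 30, 34, 37, 39, 45]
Step 2: The number of values is n = 10.
Step 3: Since n is even, the median is the average of positions 5 and 6:
  Median = (28 + 30) / 2 = 29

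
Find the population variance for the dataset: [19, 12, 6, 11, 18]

22.96

Step 1: Compute the mean: (19 + 12 + 6 + 11 + 18) / 5 = 13.2
Step 2: Compute squared deviations from the mean:
  (19 - 13.2)^2 = 33.64
  (12 - 13.2)^2 = 1.44
  (6 - 13.2)^2 = 51.84
  (11 - 13.2)^2 = 4.84
  (18 - 13.2)^2 = 23.04
Step 3: Sum of squared deviations = 114.8
Step 4: Population variance = 114.8 / 5 = 22.96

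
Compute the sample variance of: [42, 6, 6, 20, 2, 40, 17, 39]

278.8571

Step 1: Compute the mean: (42 + 6 + 6 + 20 + 2 + 40 + 17 + 39) / 8 = 21.5
Step 2: Compute squared deviations from the mean:
  (42 - 21.5)^2 = 420.25
  (6 - 21.5)^2 = 240.25
  (6 - 21.5)^2 = 240.25
  (20 - 21.5)^2 = 2.25
  (2 - 21.5)^2 = 380.25
  (40 - 21.5)^2 = 342.25
  (17 - 21.5)^2 = 20.25
  (39 - 21.5)^2 = 306.25
Step 3: Sum of squared deviations = 1952
Step 4: Sample variance = 1952 / 7 = 278.8571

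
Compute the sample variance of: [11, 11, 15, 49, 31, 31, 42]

232.8095

Step 1: Compute the mean: (11 + 11 + 15 + 49 + 31 + 31 + 42) / 7 = 27.1429
Step 2: Compute squared deviations from the mean:
  (11 - 27.1429)^2 = 260.5918
  (11 - 27.1429)^2 = 260.5918
  (15 - 27.1429)^2 = 147.449
  (49 - 27.1429)^2 = 477.7347
  (31 - 27.1429)^2 = 14.8776
  (31 - 27.1429)^2 = 14.8776
  (42 - 27.1429)^2 = 220.7347
Step 3: Sum of squared deviations = 1396.8571
Step 4: Sample variance = 1396.8571 / 6 = 232.8095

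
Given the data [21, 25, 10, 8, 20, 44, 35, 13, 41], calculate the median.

21

Step 1: Sort the data in ascending order: [8, 10, 13, 20, 21, 25, 35, 41, 44]
Step 2: The number of values is n = 9.
Step 3: Since n is odd, the median is the middle value at position 5: 21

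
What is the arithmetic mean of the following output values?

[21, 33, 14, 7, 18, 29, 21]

20.4286

Step 1: Sum all values: 21 + 33 + 14 + 7 + 18 + 29 + 21 = 143
Step 2: Count the number of values: n = 7
Step 3: Mean = sum / n = 143 / 7 = 20.4286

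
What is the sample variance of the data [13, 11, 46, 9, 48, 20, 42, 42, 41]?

272.4444

Step 1: Compute the mean: (13 + 11 + 46 + 9 + 48 + 20 + 42 + 42 + 41) / 9 = 30.2222
Step 2: Compute squared deviations from the mean:
  (13 - 30.2222)^2 = 296.6049
  (11 - 30.2222)^2 = 369.4938
  (46 - 30.2222)^2 = 248.9383
  (9 - 30.2222)^2 = 450.3827
  (48 - 30.2222)^2 = 316.0494
  (20 - 30.2222)^2 = 104.4938
  (42 - 30.2222)^2 = 138.716
  (42 - 30.2222)^2 = 138.716
  (41 - 30.2222)^2 = 116.1605
Step 3: Sum of squared deviations = 2179.5556
Step 4: Sample variance = 2179.5556 / 8 = 272.4444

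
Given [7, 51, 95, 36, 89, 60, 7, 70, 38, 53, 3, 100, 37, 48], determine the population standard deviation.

30.4413

Step 1: Compute the mean: 49.5714
Step 2: Sum of squared deviations from the mean: 12973.4286
Step 3: Population variance = 12973.4286 / 14 = 926.6735
Step 4: Standard deviation = sqrt(926.6735) = 30.4413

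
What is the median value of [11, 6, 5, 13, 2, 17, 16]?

11

Step 1: Sort the data in ascending order: [2, 5, 6, 11, 13, 16, 17]
Step 2: The number of values is n = 7.
Step 3: Since n is odd, the median is the middle value at position 4: 11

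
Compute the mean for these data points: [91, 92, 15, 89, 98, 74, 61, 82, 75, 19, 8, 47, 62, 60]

62.3571

Step 1: Sum all values: 91 + 92 + 15 + 89 + 98 + 74 + 61 + 82 + 75 + 19 + 8 + 47 + 62 + 60 = 873
Step 2: Count the number of values: n = 14
Step 3: Mean = sum / n = 873 / 14 = 62.3571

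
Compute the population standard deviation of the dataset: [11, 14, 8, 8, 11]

2.245

Step 1: Compute the mean: 10.4
Step 2: Sum of squared deviations from the mean: 25.2
Step 3: Population variance = 25.2 / 5 = 5.04
Step 4: Standard deviation = sqrt(5.04) = 2.245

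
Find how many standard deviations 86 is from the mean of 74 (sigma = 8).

1.5

Step 1: Recall the z-score formula: z = (x - mu) / sigma
Step 2: Substitute values: z = (86 - 74) / 8
Step 3: z = 12 / 8 = 1.5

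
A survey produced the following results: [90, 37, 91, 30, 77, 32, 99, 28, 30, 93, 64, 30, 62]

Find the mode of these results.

30

Step 1: Count the frequency of each value:
  28: appears 1 time(s)
  30: appears 3 time(s)
  32: appears 1 time(s)
  37: appears 1 time(s)
  62: appears 1 time(s)
  64: appears 1 time(s)
  77: appears 1 time(s)
  90: appears 1 time(s)
  91: appears 1 time(s)
  93: appears 1 time(s)
  99: appears 1 time(s)
Step 2: The value 30 appears most frequently (3 times).
Step 3: Mode = 30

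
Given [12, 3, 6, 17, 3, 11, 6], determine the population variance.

23.3469

Step 1: Compute the mean: (12 + 3 + 6 + 17 + 3 + 11 + 6) / 7 = 8.2857
Step 2: Compute squared deviations from the mean:
  (12 - 8.2857)^2 = 13.7959
  (3 - 8.2857)^2 = 27.9388
  (6 - 8.2857)^2 = 5.2245
  (17 - 8.2857)^2 = 75.9388
  (3 - 8.2857)^2 = 27.9388
  (11 - 8.2857)^2 = 7.3673
  (6 - 8.2857)^2 = 5.2245
Step 3: Sum of squared deviations = 163.4286
Step 4: Population variance = 163.4286 / 7 = 23.3469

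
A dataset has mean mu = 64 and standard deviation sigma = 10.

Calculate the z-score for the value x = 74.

1

Step 1: Recall the z-score formula: z = (x - mu) / sigma
Step 2: Substitute values: z = (74 - 64) / 10
Step 3: z = 10 / 10 = 1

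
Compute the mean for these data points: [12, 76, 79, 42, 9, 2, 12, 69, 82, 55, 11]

40.8182

Step 1: Sum all values: 12 + 76 + 79 + 42 + 9 + 2 + 12 + 69 + 82 + 55 + 11 = 449
Step 2: Count the number of values: n = 11
Step 3: Mean = sum / n = 449 / 11 = 40.8182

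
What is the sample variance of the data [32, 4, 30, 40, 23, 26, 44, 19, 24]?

138.8611

Step 1: Compute the mean: (32 + 4 + 30 + 40 + 23 + 26 + 44 + 19 + 24) / 9 = 26.8889
Step 2: Compute squared deviations from the mean:
  (32 - 26.8889)^2 = 26.1235
  (4 - 26.8889)^2 = 523.9012
  (30 - 26.8889)^2 = 9.679
  (40 - 26.8889)^2 = 171.9012
  (23 - 26.8889)^2 = 15.1235
  (26 - 26.8889)^2 = 0.7901
  (44 - 26.8889)^2 = 292.7901
  (19 - 26.8889)^2 = 62.2346
  (24 - 26.8889)^2 = 8.3457
Step 3: Sum of squared deviations = 1110.8889
Step 4: Sample variance = 1110.8889 / 8 = 138.8611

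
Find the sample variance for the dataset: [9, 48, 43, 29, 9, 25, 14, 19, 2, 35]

237.5667

Step 1: Compute the mean: (9 + 48 + 43 + 29 + 9 + 25 + 14 + 19 + 2 + 35) / 10 = 23.3
Step 2: Compute squared deviations from the mean:
  (9 - 23.3)^2 = 204.49
  (48 - 23.3)^2 = 610.09
  (43 - 23.3)^2 = 388.09
  (29 - 23.3)^2 = 32.49
  (9 - 23.3)^2 = 204.49
  (25 - 23.3)^2 = 2.89
  (14 - 23.3)^2 = 86.49
  (19 - 23.3)^2 = 18.49
  (2 - 23.3)^2 = 453.69
  (35 - 23.3)^2 = 136.89
Step 3: Sum of squared deviations = 2138.1
Step 4: Sample variance = 2138.1 / 9 = 237.5667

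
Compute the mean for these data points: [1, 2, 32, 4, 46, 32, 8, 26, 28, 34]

21.3

Step 1: Sum all values: 1 + 2 + 32 + 4 + 46 + 32 + 8 + 26 + 28 + 34 = 213
Step 2: Count the number of values: n = 10
Step 3: Mean = sum / n = 213 / 10 = 21.3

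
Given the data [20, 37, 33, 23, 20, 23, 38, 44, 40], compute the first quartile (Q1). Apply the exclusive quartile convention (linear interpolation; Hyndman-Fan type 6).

21.5

Step 1: Sort the data: [20, 20, 23, 23, 33, 37, 38, 40, 44]
Step 2: n = 9
Step 3: Using the exclusive quartile method:
  Q1 = 21.5
  Q2 (median) = 33
  Q3 = 39
  IQR = Q3 - Q1 = 39 - 21.5 = 17.5
Step 4: Q1 = 21.5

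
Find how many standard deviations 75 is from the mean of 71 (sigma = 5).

0.8

Step 1: Recall the z-score formula: z = (x - mu) / sigma
Step 2: Substitute values: z = (75 - 71) / 5
Step 3: z = 4 / 5 = 0.8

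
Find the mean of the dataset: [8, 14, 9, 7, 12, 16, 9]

10.7143

Step 1: Sum all values: 8 + 14 + 9 + 7 + 12 + 16 + 9 = 75
Step 2: Count the number of values: n = 7
Step 3: Mean = sum / n = 75 / 7 = 10.7143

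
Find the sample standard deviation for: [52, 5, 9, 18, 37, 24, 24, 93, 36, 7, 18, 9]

24.9885

Step 1: Compute the mean: 27.6667
Step 2: Sum of squared deviations from the mean: 6868.6667
Step 3: Sample variance = 6868.6667 / 11 = 624.4242
Step 4: Standard deviation = sqrt(624.4242) = 24.9885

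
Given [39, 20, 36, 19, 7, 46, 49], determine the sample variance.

246.4762

Step 1: Compute the mean: (39 + 20 + 36 + 19 + 7 + 46 + 49) / 7 = 30.8571
Step 2: Compute squared deviations from the mean:
  (39 - 30.8571)^2 = 66.3061
  (20 - 30.8571)^2 = 117.8776
  (36 - 30.8571)^2 = 26.449
  (19 - 30.8571)^2 = 140.5918
  (7 - 30.8571)^2 = 569.1633
  (46 - 30.8571)^2 = 229.3061
  (49 - 30.8571)^2 = 329.1633
Step 3: Sum of squared deviations = 1478.8571
Step 4: Sample variance = 1478.8571 / 6 = 246.4762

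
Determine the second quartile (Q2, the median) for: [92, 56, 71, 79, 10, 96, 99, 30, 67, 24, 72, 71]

71

Step 1: Sort the data: [10, 24, 30, 56, 67, 71, 71, 72, 79, 92, 96, 99]
Step 2: n = 12
Step 3: Q2 is the median. Since n is even, it is the average of the values at positions 6 and 7:
  Q2 = (71 + 71) / 2 = 71
Step 4: Q2 = 71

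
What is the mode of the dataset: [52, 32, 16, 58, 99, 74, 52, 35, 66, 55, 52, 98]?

52

Step 1: Count the frequency of each value:
  16: appears 1 time(s)
  32: appears 1 time(s)
  35: appears 1 time(s)
  52: appears 3 time(s)
  55: appears 1 time(s)
  58: appears 1 time(s)
  66: appears 1 time(s)
  74: appears 1 time(s)
  98: appears 1 time(s)
  99: appears 1 time(s)
Step 2: The value 52 appears most frequently (3 times).
Step 3: Mode = 52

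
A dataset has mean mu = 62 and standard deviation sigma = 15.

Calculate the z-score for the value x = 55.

-0.4667

Step 1: Recall the z-score formula: z = (x - mu) / sigma
Step 2: Substitute values: z = (55 - 62) / 15
Step 3: z = -7 / 15 = -0.4667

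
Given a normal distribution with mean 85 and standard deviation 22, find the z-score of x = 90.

0.2273

Step 1: Recall the z-score formula: z = (x - mu) / sigma
Step 2: Substitute values: z = (90 - 85) / 22
Step 3: z = 5 / 22 = 0.2273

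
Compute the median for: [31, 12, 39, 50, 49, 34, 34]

34

Step 1: Sort the data in ascending order: [12, 31, 34, 34, 39, 49, 50]
Step 2: The number of values is n = 7.
Step 3: Since n is odd, the median is the middle value at position 4: 34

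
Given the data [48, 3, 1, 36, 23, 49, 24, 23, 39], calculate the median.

24

Step 1: Sort the data in ascending order: [1, 3, 23, 23, 24, 36, 39, 48, 49]
Step 2: The number of values is n = 9.
Step 3: Since n is odd, the median is the middle value at position 5: 24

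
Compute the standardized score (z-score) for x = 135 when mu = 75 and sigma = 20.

3

Step 1: Recall the z-score formula: z = (x - mu) / sigma
Step 2: Substitute values: z = (135 - 75) / 20
Step 3: z = 60 / 20 = 3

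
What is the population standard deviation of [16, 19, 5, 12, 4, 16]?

5.6862

Step 1: Compute the mean: 12
Step 2: Sum of squared deviations from the mean: 194
Step 3: Population variance = 194 / 6 = 32.3333
Step 4: Standard deviation = sqrt(32.3333) = 5.6862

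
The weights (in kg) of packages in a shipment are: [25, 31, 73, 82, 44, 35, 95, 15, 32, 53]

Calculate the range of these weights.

80

Step 1: Identify the maximum value: max = 95
Step 2: Identify the minimum value: min = 15
Step 3: Range = max - min = 95 - 15 = 80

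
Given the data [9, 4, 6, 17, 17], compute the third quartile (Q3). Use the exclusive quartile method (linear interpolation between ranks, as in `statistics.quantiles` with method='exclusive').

17

Step 1: Sort the data: [4, 6, 9, 17, 17]
Step 2: n = 5
Step 3: Using the exclusive quartile method:
  Q1 = 5
  Q2 (median) = 9
  Q3 = 17
  IQR = Q3 - Q1 = 17 - 5 = 12
Step 4: Q3 = 17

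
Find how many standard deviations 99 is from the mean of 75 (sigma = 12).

2

Step 1: Recall the z-score formula: z = (x - mu) / sigma
Step 2: Substitute values: z = (99 - 75) / 12
Step 3: z = 24 / 12 = 2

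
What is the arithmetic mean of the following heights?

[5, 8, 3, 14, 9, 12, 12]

9

Step 1: Sum all values: 5 + 8 + 3 + 14 + 9 + 12 + 12 = 63
Step 2: Count the number of values: n = 7
Step 3: Mean = sum / n = 63 / 7 = 9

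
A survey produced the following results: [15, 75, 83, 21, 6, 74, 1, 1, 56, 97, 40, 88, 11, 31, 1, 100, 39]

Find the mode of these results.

1

Step 1: Count the frequency of each value:
  1: appears 3 time(s)
  6: appears 1 time(s)
  11: appears 1 time(s)
  15: appears 1 time(s)
  21: appears 1 time(s)
  31: appears 1 time(s)
  39: appears 1 time(s)
  40: appears 1 time(s)
  56: appears 1 time(s)
  74: appears 1 time(s)
  75: appears 1 time(s)
  83: appears 1 time(s)
  88: appears 1 time(s)
  97: appears 1 time(s)
  100: appears 1 time(s)
Step 2: The value 1 appears most frequently (3 times).
Step 3: Mode = 1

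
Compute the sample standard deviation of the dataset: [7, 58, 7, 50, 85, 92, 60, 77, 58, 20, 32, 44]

28.4376

Step 1: Compute the mean: 49.1667
Step 2: Sum of squared deviations from the mean: 8895.6667
Step 3: Sample variance = 8895.6667 / 11 = 808.697
Step 4: Standard deviation = sqrt(808.697) = 28.4376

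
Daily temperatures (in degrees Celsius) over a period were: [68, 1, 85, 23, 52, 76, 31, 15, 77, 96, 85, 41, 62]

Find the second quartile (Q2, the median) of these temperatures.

62

Step 1: Sort the data: [1, 15, 23, 31, 41, 52, 62, 68, 76, 77, 85, 85, 96]
Step 2: n = 13
Step 3: Q2 is the median. Since n is odd, it is the middle value at position 7: 62
Step 4: Q2 = 62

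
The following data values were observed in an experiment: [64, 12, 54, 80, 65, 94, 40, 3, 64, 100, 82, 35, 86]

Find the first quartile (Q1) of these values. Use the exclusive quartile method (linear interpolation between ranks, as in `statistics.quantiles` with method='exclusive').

37.5

Step 1: Sort the data: [3, 12, 35, 40, 54, 64, 64, 65, 80, 82, 86, 94, 100]
Step 2: n = 13
Step 3: Using the exclusive quartile method:
  Q1 = 37.5
  Q2 (median) = 64
  Q3 = 84
  IQR = Q3 - Q1 = 84 - 37.5 = 46.5
Step 4: Q1 = 37.5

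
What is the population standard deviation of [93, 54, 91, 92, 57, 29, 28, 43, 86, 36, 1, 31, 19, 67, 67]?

28.2807

Step 1: Compute the mean: 52.9333
Step 2: Sum of squared deviations from the mean: 11996.9333
Step 3: Population variance = 11996.9333 / 15 = 799.7956
Step 4: Standard deviation = sqrt(799.7956) = 28.2807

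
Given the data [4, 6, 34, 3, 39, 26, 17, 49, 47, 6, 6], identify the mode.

6

Step 1: Count the frequency of each value:
  3: appears 1 time(s)
  4: appears 1 time(s)
  6: appears 3 time(s)
  17: appears 1 time(s)
  26: appears 1 time(s)
  34: appears 1 time(s)
  39: appears 1 time(s)
  47: appears 1 time(s)
  49: appears 1 time(s)
Step 2: The value 6 appears most frequently (3 times).
Step 3: Mode = 6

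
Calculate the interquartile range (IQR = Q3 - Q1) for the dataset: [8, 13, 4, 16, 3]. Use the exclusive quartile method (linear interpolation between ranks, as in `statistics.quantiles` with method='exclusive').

11

Step 1: Sort the data: [3, 4, 8, 13, 16]
Step 2: n = 5
Step 3: Using the exclusive quartile method:
  Q1 = 3.5
  Q2 (median) = 8
  Q3 = 14.5
  IQR = Q3 - Q1 = 14.5 - 3.5 = 11
Step 4: IQR = 11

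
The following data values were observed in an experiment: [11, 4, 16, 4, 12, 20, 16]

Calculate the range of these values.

16

Step 1: Identify the maximum value: max = 20
Step 2: Identify the minimum value: min = 4
Step 3: Range = max - min = 20 - 4 = 16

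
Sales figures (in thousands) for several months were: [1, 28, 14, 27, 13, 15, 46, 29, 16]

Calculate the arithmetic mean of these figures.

21

Step 1: Sum all values: 1 + 28 + 14 + 27 + 13 + 15 + 46 + 29 + 16 = 189
Step 2: Count the number of values: n = 9
Step 3: Mean = sum / n = 189 / 9 = 21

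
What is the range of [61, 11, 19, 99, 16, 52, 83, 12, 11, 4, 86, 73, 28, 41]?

95

Step 1: Identify the maximum value: max = 99
Step 2: Identify the minimum value: min = 4
Step 3: Range = max - min = 99 - 4 = 95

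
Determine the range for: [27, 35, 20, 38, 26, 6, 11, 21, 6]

32

Step 1: Identify the maximum value: max = 38
Step 2: Identify the minimum value: min = 6
Step 3: Range = max - min = 38 - 6 = 32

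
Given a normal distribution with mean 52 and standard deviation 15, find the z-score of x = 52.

0

Step 1: Recall the z-score formula: z = (x - mu) / sigma
Step 2: Substitute values: z = (52 - 52) / 15
Step 3: z = 0 / 15 = 0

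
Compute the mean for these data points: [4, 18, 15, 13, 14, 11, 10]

12.1429

Step 1: Sum all values: 4 + 18 + 15 + 13 + 14 + 11 + 10 = 85
Step 2: Count the number of values: n = 7
Step 3: Mean = sum / n = 85 / 7 = 12.1429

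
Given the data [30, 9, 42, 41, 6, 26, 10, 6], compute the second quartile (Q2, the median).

18

Step 1: Sort the data: [6, 6, 9, 10, 26, 30, 41, 42]
Step 2: n = 8
Step 3: Q2 is the median. Since n is even, it is the average of the values at positions 4 and 5:
  Q2 = (10 + 26) / 2 = 18
Step 4: Q2 = 18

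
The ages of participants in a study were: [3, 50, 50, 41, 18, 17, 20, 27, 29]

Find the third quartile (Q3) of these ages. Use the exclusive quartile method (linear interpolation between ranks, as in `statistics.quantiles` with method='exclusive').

45.5

Step 1: Sort the data: [3, 17, 18, 20, 27, 29, 41, 50, 50]
Step 2: n = 9
Step 3: Using the exclusive quartile method:
  Q1 = 17.5
  Q2 (median) = 27
  Q3 = 45.5
  IQR = Q3 - Q1 = 45.5 - 17.5 = 28
Step 4: Q3 = 45.5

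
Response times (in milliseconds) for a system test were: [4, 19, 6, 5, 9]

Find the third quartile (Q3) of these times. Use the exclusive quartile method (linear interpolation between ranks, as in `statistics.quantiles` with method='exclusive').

14

Step 1: Sort the data: [4, 5, 6, 9, 19]
Step 2: n = 5
Step 3: Using the exclusive quartile method:
  Q1 = 4.5
  Q2 (median) = 6
  Q3 = 14
  IQR = Q3 - Q1 = 14 - 4.5 = 9.5
Step 4: Q3 = 14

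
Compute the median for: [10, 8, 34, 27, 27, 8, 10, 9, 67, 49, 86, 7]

18.5

Step 1: Sort the data in ascending order: [7, 8, 8, 9, 10, 10, 27, 27, 34, 49, 67, 86]
Step 2: The number of values is n = 12.
Step 3: Since n is even, the median is the average of positions 6 and 7:
  Median = (10 + 27) / 2 = 18.5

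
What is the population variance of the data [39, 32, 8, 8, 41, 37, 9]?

211.2653

Step 1: Compute the mean: (39 + 32 + 8 + 8 + 41 + 37 + 9) / 7 = 24.8571
Step 2: Compute squared deviations from the mean:
  (39 - 24.8571)^2 = 200.0204
  (32 - 24.8571)^2 = 51.0204
  (8 - 24.8571)^2 = 284.1633
  (8 - 24.8571)^2 = 284.1633
  (41 - 24.8571)^2 = 260.5918
  (37 - 24.8571)^2 = 147.449
  (9 - 24.8571)^2 = 251.449
Step 3: Sum of squared deviations = 1478.8571
Step 4: Population variance = 1478.8571 / 7 = 211.2653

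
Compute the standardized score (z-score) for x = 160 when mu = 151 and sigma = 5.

1.8

Step 1: Recall the z-score formula: z = (x - mu) / sigma
Step 2: Substitute values: z = (160 - 151) / 5
Step 3: z = 9 / 5 = 1.8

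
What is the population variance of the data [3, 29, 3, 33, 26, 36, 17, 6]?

164.8594

Step 1: Compute the mean: (3 + 29 + 3 + 33 + 26 + 36 + 17 + 6) / 8 = 19.125
Step 2: Compute squared deviations from the mean:
  (3 - 19.125)^2 = 260.0156
  (29 - 19.125)^2 = 97.5156
  (3 - 19.125)^2 = 260.0156
  (33 - 19.125)^2 = 192.5156
  (26 - 19.125)^2 = 47.2656
  (36 - 19.125)^2 = 284.7656
  (17 - 19.125)^2 = 4.5156
  (6 - 19.125)^2 = 172.2656
Step 3: Sum of squared deviations = 1318.875
Step 4: Population variance = 1318.875 / 8 = 164.8594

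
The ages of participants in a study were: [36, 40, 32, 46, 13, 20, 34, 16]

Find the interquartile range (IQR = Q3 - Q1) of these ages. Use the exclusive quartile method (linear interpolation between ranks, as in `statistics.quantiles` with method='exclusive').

22

Step 1: Sort the data: [13, 16, 20, 32, 34, 36, 40, 46]
Step 2: n = 8
Step 3: Using the exclusive quartile method:
  Q1 = 17
  Q2 (median) = 33
  Q3 = 39
  IQR = Q3 - Q1 = 39 - 17 = 22
Step 4: IQR = 22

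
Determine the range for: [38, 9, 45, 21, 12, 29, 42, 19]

36

Step 1: Identify the maximum value: max = 45
Step 2: Identify the minimum value: min = 9
Step 3: Range = max - min = 45 - 9 = 36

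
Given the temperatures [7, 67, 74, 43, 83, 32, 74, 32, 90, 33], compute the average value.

53.5

Step 1: Sum all values: 7 + 67 + 74 + 43 + 83 + 32 + 74 + 32 + 90 + 33 = 535
Step 2: Count the number of values: n = 10
Step 3: Mean = sum / n = 535 / 10 = 53.5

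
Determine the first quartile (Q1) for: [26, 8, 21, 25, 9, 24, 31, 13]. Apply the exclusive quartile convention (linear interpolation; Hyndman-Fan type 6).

10

Step 1: Sort the data: [8, 9, 13, 21, 24, 25, 26, 31]
Step 2: n = 8
Step 3: Using the exclusive quartile method:
  Q1 = 10
  Q2 (median) = 22.5
  Q3 = 25.75
  IQR = Q3 - Q1 = 25.75 - 10 = 15.75
Step 4: Q1 = 10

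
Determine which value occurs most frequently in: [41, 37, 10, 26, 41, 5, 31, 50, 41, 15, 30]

41

Step 1: Count the frequency of each value:
  5: appears 1 time(s)
  10: appears 1 time(s)
  15: appears 1 time(s)
  26: appears 1 time(s)
  30: appears 1 time(s)
  31: appears 1 time(s)
  37: appears 1 time(s)
  41: appears 3 time(s)
  50: appears 1 time(s)
Step 2: The value 41 appears most frequently (3 times).
Step 3: Mode = 41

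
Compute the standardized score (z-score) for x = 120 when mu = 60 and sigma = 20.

3

Step 1: Recall the z-score formula: z = (x - mu) / sigma
Step 2: Substitute values: z = (120 - 60) / 20
Step 3: z = 60 / 20 = 3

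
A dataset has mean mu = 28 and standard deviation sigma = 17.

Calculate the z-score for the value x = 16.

-0.7059

Step 1: Recall the z-score formula: z = (x - mu) / sigma
Step 2: Substitute values: z = (16 - 28) / 17
Step 3: z = -12 / 17 = -0.7059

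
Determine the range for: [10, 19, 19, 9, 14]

10

Step 1: Identify the maximum value: max = 19
Step 2: Identify the minimum value: min = 9
Step 3: Range = max - min = 19 - 9 = 10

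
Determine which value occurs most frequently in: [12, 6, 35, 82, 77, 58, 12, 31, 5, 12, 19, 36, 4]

12

Step 1: Count the frequency of each value:
  4: appears 1 time(s)
  5: appears 1 time(s)
  6: appears 1 time(s)
  12: appears 3 time(s)
  19: appears 1 time(s)
  31: appears 1 time(s)
  35: appears 1 time(s)
  36: appears 1 time(s)
  58: appears 1 time(s)
  77: appears 1 time(s)
  82: appears 1 time(s)
Step 2: The value 12 appears most frequently (3 times).
Step 3: Mode = 12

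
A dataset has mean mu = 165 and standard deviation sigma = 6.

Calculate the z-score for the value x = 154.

-1.8333

Step 1: Recall the z-score formula: z = (x - mu) / sigma
Step 2: Substitute values: z = (154 - 165) / 6
Step 3: z = -11 / 6 = -1.8333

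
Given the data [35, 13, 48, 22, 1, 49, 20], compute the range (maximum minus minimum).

48

Step 1: Identify the maximum value: max = 49
Step 2: Identify the minimum value: min = 1
Step 3: Range = max - min = 49 - 1 = 48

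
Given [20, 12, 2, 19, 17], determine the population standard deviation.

6.603

Step 1: Compute the mean: 14
Step 2: Sum of squared deviations from the mean: 218
Step 3: Population variance = 218 / 5 = 43.6
Step 4: Standard deviation = sqrt(43.6) = 6.603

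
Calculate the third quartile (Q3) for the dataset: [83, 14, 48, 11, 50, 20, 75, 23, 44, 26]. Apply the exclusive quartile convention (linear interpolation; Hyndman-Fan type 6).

56.25

Step 1: Sort the data: [11, 14, 20, 23, 26, 44, 48, 50, 75, 83]
Step 2: n = 10
Step 3: Using the exclusive quartile method:
  Q1 = 18.5
  Q2 (median) = 35
  Q3 = 56.25
  IQR = Q3 - Q1 = 56.25 - 18.5 = 37.75
Step 4: Q3 = 56.25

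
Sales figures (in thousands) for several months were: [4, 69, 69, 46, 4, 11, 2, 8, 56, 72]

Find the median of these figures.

28.5

Step 1: Sort the data in ascending order: [2, 4, 4, 8, 11, 46, 56, 69, 69, 72]
Step 2: The number of values is n = 10.
Step 3: Since n is even, the median is the average of positions 5 and 6:
  Median = (11 + 46) / 2 = 28.5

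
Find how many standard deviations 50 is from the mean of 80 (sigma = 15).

-2

Step 1: Recall the z-score formula: z = (x - mu) / sigma
Step 2: Substitute values: z = (50 - 80) / 15
Step 3: z = -30 / 15 = -2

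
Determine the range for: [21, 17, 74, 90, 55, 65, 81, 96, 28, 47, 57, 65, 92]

79

Step 1: Identify the maximum value: max = 96
Step 2: Identify the minimum value: min = 17
Step 3: Range = max - min = 96 - 17 = 79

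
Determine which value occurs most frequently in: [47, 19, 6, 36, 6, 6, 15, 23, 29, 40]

6

Step 1: Count the frequency of each value:
  6: appears 3 time(s)
  15: appears 1 time(s)
  19: appears 1 time(s)
  23: appears 1 time(s)
  29: appears 1 time(s)
  36: appears 1 time(s)
  40: appears 1 time(s)
  47: appears 1 time(s)
Step 2: The value 6 appears most frequently (3 times).
Step 3: Mode = 6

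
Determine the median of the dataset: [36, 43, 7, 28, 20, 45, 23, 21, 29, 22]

25.5

Step 1: Sort the data in ascending order: [7, 20, 21, 22, 23, 28, 29, 36, 43, 45]
Step 2: The number of values is n = 10.
Step 3: Since n is even, the median is the average of positions 5 and 6:
  Median = (23 + 28) / 2 = 25.5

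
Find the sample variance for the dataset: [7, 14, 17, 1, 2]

50.7

Step 1: Compute the mean: (7 + 14 + 17 + 1 + 2) / 5 = 8.2
Step 2: Compute squared deviations from the mean:
  (7 - 8.2)^2 = 1.44
  (14 - 8.2)^2 = 33.64
  (17 - 8.2)^2 = 77.44
  (1 - 8.2)^2 = 51.84
  (2 - 8.2)^2 = 38.44
Step 3: Sum of squared deviations = 202.8
Step 4: Sample variance = 202.8 / 4 = 50.7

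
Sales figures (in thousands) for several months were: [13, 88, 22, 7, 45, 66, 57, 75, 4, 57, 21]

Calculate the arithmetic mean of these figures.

41.3636

Step 1: Sum all values: 13 + 88 + 22 + 7 + 45 + 66 + 57 + 75 + 4 + 57 + 21 = 455
Step 2: Count the number of values: n = 11
Step 3: Mean = sum / n = 455 / 11 = 41.3636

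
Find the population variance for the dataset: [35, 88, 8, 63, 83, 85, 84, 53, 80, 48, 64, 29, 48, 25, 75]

596.5156

Step 1: Compute the mean: (35 + 88 + 8 + 63 + 83 + 85 + 84 + 53 + 80 + 48 + 64 + 29 + 48 + 25 + 75) / 15 = 57.8667
Step 2: Compute squared deviations from the mean:
  (35 - 57.8667)^2 = 522.8844
  (88 - 57.8667)^2 = 908.0178
  (8 - 57.8667)^2 = 2486.6844
  (63 - 57.8667)^2 = 26.3511
  (83 - 57.8667)^2 = 631.6844
  (85 - 57.8667)^2 = 736.2178
  (84 - 57.8667)^2 = 682.9511
  (53 - 57.8667)^2 = 23.6844
  (80 - 57.8667)^2 = 489.8844
  (48 - 57.8667)^2 = 97.3511
  (64 - 57.8667)^2 = 37.6178
  (29 - 57.8667)^2 = 833.2844
  (48 - 57.8667)^2 = 97.3511
  (25 - 57.8667)^2 = 1080.2178
  (75 - 57.8667)^2 = 293.5511
Step 3: Sum of squared deviations = 8947.7333
Step 4: Population variance = 8947.7333 / 15 = 596.5156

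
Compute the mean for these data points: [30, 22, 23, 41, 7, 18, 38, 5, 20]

22.6667

Step 1: Sum all values: 30 + 22 + 23 + 41 + 7 + 18 + 38 + 5 + 20 = 204
Step 2: Count the number of values: n = 9
Step 3: Mean = sum / n = 204 / 9 = 22.6667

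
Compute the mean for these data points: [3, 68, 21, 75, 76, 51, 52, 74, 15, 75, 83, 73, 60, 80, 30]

55.7333

Step 1: Sum all values: 3 + 68 + 21 + 75 + 76 + 51 + 52 + 74 + 15 + 75 + 83 + 73 + 60 + 80 + 30 = 836
Step 2: Count the number of values: n = 15
Step 3: Mean = sum / n = 836 / 15 = 55.7333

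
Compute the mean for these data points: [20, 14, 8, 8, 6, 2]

9.6667

Step 1: Sum all values: 20 + 14 + 8 + 8 + 6 + 2 = 58
Step 2: Count the number of values: n = 6
Step 3: Mean = sum / n = 58 / 6 = 9.6667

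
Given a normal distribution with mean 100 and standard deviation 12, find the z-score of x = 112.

1

Step 1: Recall the z-score formula: z = (x - mu) / sigma
Step 2: Substitute values: z = (112 - 100) / 12
Step 3: z = 12 / 12 = 1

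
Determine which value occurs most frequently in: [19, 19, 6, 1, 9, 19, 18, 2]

19

Step 1: Count the frequency of each value:
  1: appears 1 time(s)
  2: appears 1 time(s)
  6: appears 1 time(s)
  9: appears 1 time(s)
  18: appears 1 time(s)
  19: appears 3 time(s)
Step 2: The value 19 appears most frequently (3 times).
Step 3: Mode = 19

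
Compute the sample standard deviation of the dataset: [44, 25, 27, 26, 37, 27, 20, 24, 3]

11.2744

Step 1: Compute the mean: 25.8889
Step 2: Sum of squared deviations from the mean: 1016.8889
Step 3: Sample variance = 1016.8889 / 8 = 127.1111
Step 4: Standard deviation = sqrt(127.1111) = 11.2744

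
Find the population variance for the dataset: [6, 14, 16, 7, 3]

24.56

Step 1: Compute the mean: (6 + 14 + 16 + 7 + 3) / 5 = 9.2
Step 2: Compute squared deviations from the mean:
  (6 - 9.2)^2 = 10.24
  (14 - 9.2)^2 = 23.04
  (16 - 9.2)^2 = 46.24
  (7 - 9.2)^2 = 4.84
  (3 - 9.2)^2 = 38.44
Step 3: Sum of squared deviations = 122.8
Step 4: Population variance = 122.8 / 5 = 24.56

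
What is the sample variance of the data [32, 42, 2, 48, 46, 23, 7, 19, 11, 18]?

271.7333

Step 1: Compute the mean: (32 + 42 + 2 + 48 + 46 + 23 + 7 + 19 + 11 + 18) / 10 = 24.8
Step 2: Compute squared deviations from the mean:
  (32 - 24.8)^2 = 51.84
  (42 - 24.8)^2 = 295.84
  (2 - 24.8)^2 = 519.84
  (48 - 24.8)^2 = 538.24
  (46 - 24.8)^2 = 449.44
  (23 - 24.8)^2 = 3.24
  (7 - 24.8)^2 = 316.84
  (19 - 24.8)^2 = 33.64
  (11 - 24.8)^2 = 190.44
  (18 - 24.8)^2 = 46.24
Step 3: Sum of squared deviations = 2445.6
Step 4: Sample variance = 2445.6 / 9 = 271.7333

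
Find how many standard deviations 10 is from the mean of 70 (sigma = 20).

-3

Step 1: Recall the z-score formula: z = (x - mu) / sigma
Step 2: Substitute values: z = (10 - 70) / 20
Step 3: z = -60 / 20 = -3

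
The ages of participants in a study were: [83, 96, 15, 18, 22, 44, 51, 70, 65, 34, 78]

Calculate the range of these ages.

81

Step 1: Identify the maximum value: max = 96
Step 2: Identify the minimum value: min = 15
Step 3: Range = max - min = 96 - 15 = 81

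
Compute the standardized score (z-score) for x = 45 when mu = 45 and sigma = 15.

0

Step 1: Recall the z-score formula: z = (x - mu) / sigma
Step 2: Substitute values: z = (45 - 45) / 15
Step 3: z = 0 / 15 = 0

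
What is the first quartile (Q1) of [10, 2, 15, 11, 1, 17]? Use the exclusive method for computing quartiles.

1.75

Step 1: Sort the data: [1, 2, 10, 11, 15, 17]
Step 2: n = 6
Step 3: Using the exclusive quartile method:
  Q1 = 1.75
  Q2 (median) = 10.5
  Q3 = 15.5
  IQR = Q3 - Q1 = 15.5 - 1.75 = 13.75
Step 4: Q1 = 1.75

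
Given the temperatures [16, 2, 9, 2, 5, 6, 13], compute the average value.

7.5714

Step 1: Sum all values: 16 + 2 + 9 + 2 + 5 + 6 + 13 = 53
Step 2: Count the number of values: n = 7
Step 3: Mean = sum / n = 53 / 7 = 7.5714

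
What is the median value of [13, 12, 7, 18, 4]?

12

Step 1: Sort the data in ascending order: [4, 7, 12, 13, 18]
Step 2: The number of values is n = 5.
Step 3: Since n is odd, the median is the middle value at position 3: 12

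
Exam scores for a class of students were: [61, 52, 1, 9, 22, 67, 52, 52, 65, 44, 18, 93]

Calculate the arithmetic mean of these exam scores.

44.6667

Step 1: Sum all values: 61 + 52 + 1 + 9 + 22 + 67 + 52 + 52 + 65 + 44 + 18 + 93 = 536
Step 2: Count the number of values: n = 12
Step 3: Mean = sum / n = 536 / 12 = 44.6667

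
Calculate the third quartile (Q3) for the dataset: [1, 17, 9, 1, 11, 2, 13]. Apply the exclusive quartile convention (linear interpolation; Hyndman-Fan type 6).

13

Step 1: Sort the data: [1, 1, 2, 9, 11, 13, 17]
Step 2: n = 7
Step 3: Using the exclusive quartile method:
  Q1 = 1
  Q2 (median) = 9
  Q3 = 13
  IQR = Q3 - Q1 = 13 - 1 = 12
Step 4: Q3 = 13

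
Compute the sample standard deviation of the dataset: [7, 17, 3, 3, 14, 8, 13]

5.4989

Step 1: Compute the mean: 9.2857
Step 2: Sum of squared deviations from the mean: 181.4286
Step 3: Sample variance = 181.4286 / 6 = 30.2381
Step 4: Standard deviation = sqrt(30.2381) = 5.4989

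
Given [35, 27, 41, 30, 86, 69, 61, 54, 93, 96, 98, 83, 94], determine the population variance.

669.2899

Step 1: Compute the mean: (35 + 27 + 41 + 30 + 86 + 69 + 61 + 54 + 93 + 96 + 98 + 83 + 94) / 13 = 66.6923
Step 2: Compute squared deviations from the mean:
  (35 - 66.6923)^2 = 1004.4024
  (27 - 66.6923)^2 = 1575.4793
  (41 - 66.6923)^2 = 660.0947
  (30 - 66.6923)^2 = 1346.3254
  (86 - 66.6923)^2 = 372.787
  (69 - 66.6923)^2 = 5.3254
  (61 - 66.6923)^2 = 32.4024
  (54 - 66.6923)^2 = 161.0947
  (93 - 66.6923)^2 = 692.0947
  (96 - 66.6923)^2 = 858.9408
  (98 - 66.6923)^2 = 980.1716
  (83 - 66.6923)^2 = 265.9408
  (94 - 66.6923)^2 = 745.7101
Step 3: Sum of squared deviations = 8700.7692
Step 4: Population variance = 8700.7692 / 13 = 669.2899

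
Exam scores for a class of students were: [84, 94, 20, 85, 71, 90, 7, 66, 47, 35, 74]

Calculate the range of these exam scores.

87

Step 1: Identify the maximum value: max = 94
Step 2: Identify the minimum value: min = 7
Step 3: Range = max - min = 94 - 7 = 87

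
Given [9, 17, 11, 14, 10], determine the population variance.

8.56

Step 1: Compute the mean: (9 + 17 + 11 + 14 + 10) / 5 = 12.2
Step 2: Compute squared deviations from the mean:
  (9 - 12.2)^2 = 10.24
  (17 - 12.2)^2 = 23.04
  (11 - 12.2)^2 = 1.44
  (14 - 12.2)^2 = 3.24
  (10 - 12.2)^2 = 4.84
Step 3: Sum of squared deviations = 42.8
Step 4: Population variance = 42.8 / 5 = 8.56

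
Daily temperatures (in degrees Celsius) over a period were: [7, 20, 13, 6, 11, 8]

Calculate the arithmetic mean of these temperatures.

10.8333

Step 1: Sum all values: 7 + 20 + 13 + 6 + 11 + 8 = 65
Step 2: Count the number of values: n = 6
Step 3: Mean = sum / n = 65 / 6 = 10.8333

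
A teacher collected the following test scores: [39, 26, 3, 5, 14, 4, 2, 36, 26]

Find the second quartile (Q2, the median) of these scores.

14

Step 1: Sort the data: [2, 3, 4, 5, 14, 26, 26, 36, 39]
Step 2: n = 9
Step 3: Q2 is the median. Since n is odd, it is the middle value at position 5: 14
Step 4: Q2 = 14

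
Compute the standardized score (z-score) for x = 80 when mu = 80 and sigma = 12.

0

Step 1: Recall the z-score formula: z = (x - mu) / sigma
Step 2: Substitute values: z = (80 - 80) / 12
Step 3: z = 0 / 12 = 0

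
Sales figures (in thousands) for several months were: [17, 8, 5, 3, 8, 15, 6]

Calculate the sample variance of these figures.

27.1429

Step 1: Compute the mean: (17 + 8 + 5 + 3 + 8 + 15 + 6) / 7 = 8.8571
Step 2: Compute squared deviations from the mean:
  (17 - 8.8571)^2 = 66.3061
  (8 - 8.8571)^2 = 0.7347
  (5 - 8.8571)^2 = 14.8776
  (3 - 8.8571)^2 = 34.3061
  (8 - 8.8571)^2 = 0.7347
  (15 - 8.8571)^2 = 37.7347
  (6 - 8.8571)^2 = 8.1633
Step 3: Sum of squared deviations = 162.8571
Step 4: Sample variance = 162.8571 / 6 = 27.1429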